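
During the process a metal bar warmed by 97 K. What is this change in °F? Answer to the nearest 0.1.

An interval of 1 K corresponds to 1.8°F.
97 × 1.8 = 174.6.

174.6°F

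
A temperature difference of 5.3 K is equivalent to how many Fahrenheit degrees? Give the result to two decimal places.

Only the scale ratio 1.8 matters for a change in temperature.
5.3 × 1.8 = 9.54.

9.54°F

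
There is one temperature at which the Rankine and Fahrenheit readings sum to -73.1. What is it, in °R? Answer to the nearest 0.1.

193.3°R

Let R be the Rankine reading. The Fahrenheit reading is F = 1·R - 459.67.
Require R + F = -73.1: (2)·R - 459.67 = -73.1.
R = (-73.1 + 459.67) / (2) = 193.3.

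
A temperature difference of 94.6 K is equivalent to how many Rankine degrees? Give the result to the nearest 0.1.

170.3°R

An interval of 1 K corresponds to 1.8°R.
94.6 × 1.8 = 170.3.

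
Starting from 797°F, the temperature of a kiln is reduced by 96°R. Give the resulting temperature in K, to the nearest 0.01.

Initial temperature in Celsius: (797 - 32) × 5/9 = 425.0000°C.
The 96°R change is an interval, so only the factor 5/9 applies: -96 × 5/9 = -53.3333°C.
Final Celsius temperature: 425.0000 - 53.3333 = 371.6667°C.
In kelvin: 371.6667 + 273.15 = 644.82 K.

644.82 K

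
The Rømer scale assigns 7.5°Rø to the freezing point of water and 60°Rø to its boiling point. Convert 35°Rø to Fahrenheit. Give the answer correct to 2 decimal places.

126.29°F

Linear interpolation between the fixed points: C = (35 - 7.5) × 100 / (60 - 7.5) = 52.3810°C.
Then 52.3810 × 1.8 + 32 = 126.29°F.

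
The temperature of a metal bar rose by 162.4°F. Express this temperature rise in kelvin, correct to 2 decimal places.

90.22 K

For a temperature interval the offset drops out; only the factor 5/9 applies.
162.4 × 5/9 = 90.22.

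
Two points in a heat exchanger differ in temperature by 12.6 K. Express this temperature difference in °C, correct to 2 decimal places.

Kelvin and Celsius degrees are the same size, so the interval is unchanged: 12.60.

12.60°C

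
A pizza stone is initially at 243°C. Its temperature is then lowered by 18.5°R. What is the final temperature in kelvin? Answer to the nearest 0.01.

505.87 K

The 18.5°R change is an interval, so only the factor 5/9 applies: -18.5 × 5/9 = -10.2778°C.
Final Celsius temperature: 243.0000 - 10.2778 = 232.7222°C.
In kelvin: 232.7222 + 273.15 = 505.87 K.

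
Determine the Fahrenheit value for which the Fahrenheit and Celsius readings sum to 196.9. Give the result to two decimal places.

138.01°F

Let F be the Fahrenheit reading. The Celsius reading is C = 5/9·F - 17.7778.
Require F + C = 196.9: (14/9)·F - 17.7778 = 196.9.
F = (196.9 + 17.7778) / (14/9) = 138.01.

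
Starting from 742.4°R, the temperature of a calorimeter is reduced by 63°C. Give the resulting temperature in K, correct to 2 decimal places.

349.44 K

Initial temperature in Celsius: (742.4 - 491.67) × 5/9 = 139.2944°C.
Final Celsius temperature: 139.2944 - 63.0000 = 76.2944°C.
In kelvin: 76.2944 + 273.15 = 349.44 K.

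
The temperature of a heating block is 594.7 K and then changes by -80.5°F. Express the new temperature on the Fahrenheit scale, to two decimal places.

Initial temperature in Celsius: 594.7 - 273.15 = 321.5500°C.
The 80.5°F change is an interval, so only the factor 5/9 applies: -80.5 × 5/9 = -44.7222°C.
Final Celsius temperature: 321.5500 - 44.7222 = 276.8278°C.
In Fahrenheit: 276.8278 × 1.8 + 32 = 530.29°F.

530.29°F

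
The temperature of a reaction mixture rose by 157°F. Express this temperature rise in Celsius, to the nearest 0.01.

87.22°C

For a temperature interval the offset drops out; only the factor 5/9 applies.
157 × 5/9 = 87.22.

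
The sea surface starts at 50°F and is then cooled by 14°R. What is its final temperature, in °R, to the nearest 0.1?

Initial temperature in Celsius: (50 - 32) × 5/9 = 10.0000°C.
The 14°R change is an interval, so only the factor 5/9 applies: -14 × 5/9 = -7.7778°C.
Final Celsius temperature: 10.0000 - 7.7778 = 2.2222°C.
In Rankine: 2.2222 × 1.8 + 491.67 = 495.7°R.

495.7°R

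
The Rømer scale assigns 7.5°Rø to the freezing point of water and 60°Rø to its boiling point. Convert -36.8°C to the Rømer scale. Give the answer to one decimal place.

Linearly onto the Rømer scale: 7.5 + (-36.8000 / 100) × (60 - 7.5) = -11.8°Rø.

-11.8°Rø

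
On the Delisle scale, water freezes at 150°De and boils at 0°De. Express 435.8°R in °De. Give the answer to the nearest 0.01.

196.56°De

First in Celsius: (435.8 - 491.67) × 5/9 = -31.0389°C.
Linearly onto the Delisle scale: 150 + (-31.0389 / 100) × (0 - 150) = 196.56°De.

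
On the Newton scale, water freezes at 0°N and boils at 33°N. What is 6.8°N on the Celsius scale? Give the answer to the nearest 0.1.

Linear interpolation between the fixed points: C = (6.8 - 0) × 100 / (33 - 0) = 20.6061°C.

20.6°C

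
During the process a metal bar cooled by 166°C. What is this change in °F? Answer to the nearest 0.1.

298.8°F

For a temperature interval the offset drops out; only the factor 1.8 applies.
166 × 1.8 = 298.8.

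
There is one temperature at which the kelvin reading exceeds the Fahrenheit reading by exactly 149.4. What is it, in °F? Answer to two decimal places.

238.44°F

Let F be the Fahrenheit reading. The kelvin reading is K = 5/9·F + 255.372.
Require K - F = 149.4: (-4/9)·F + 255.372 = 149.4.
F = (149.4 - 255.372) / (-4/9) = 238.44.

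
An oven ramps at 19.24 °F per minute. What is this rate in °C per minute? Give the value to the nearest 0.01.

10.69 °C/minute

Since only a temperature interval is involved, the additive offset between the scales drops out.
A change of 1°F is a change of 5/9°C, so 19.24 × 5/9 = 10.69.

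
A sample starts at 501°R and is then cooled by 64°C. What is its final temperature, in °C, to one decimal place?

-58.8°C

Initial temperature in Celsius: (501 - 491.67) × 5/9 = 5.1833°C.
Final Celsius temperature: 5.1833 - 64.0000 = -58.8167°C.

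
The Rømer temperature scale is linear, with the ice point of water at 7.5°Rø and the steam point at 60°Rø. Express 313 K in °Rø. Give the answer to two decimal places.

First in Celsius: 313 - 273.15 = 39.8500°C.
Linearly onto the Rømer scale: 7.5 + (39.8500 / 100) × (60 - 7.5) = 28.42°Rø.

28.42°Rø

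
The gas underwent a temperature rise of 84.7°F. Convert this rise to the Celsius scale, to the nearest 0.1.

47.1°C

An interval of 1°F corresponds to 5/9°C.
84.7 × 5/9 = 47.1.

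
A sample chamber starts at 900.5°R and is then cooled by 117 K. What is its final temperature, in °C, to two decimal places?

110.13°C

Initial temperature in Celsius: (900.5 - 491.67) × 5/9 = 227.1278°C.
The 117 K change is an interval; Kelvin and Celsius degrees are the same size, so ΔC = -117°C.
Final Celsius temperature: 227.1278 - 117.0000 = 110.1278°C.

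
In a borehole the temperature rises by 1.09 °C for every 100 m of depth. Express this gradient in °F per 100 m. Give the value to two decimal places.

1.96 °F/100 m

Since only a temperature interval is involved, the additive offset between the scales drops out.
A change of 1°C is a change of 1.8°F, so 1.09 × 1.8 = 1.96.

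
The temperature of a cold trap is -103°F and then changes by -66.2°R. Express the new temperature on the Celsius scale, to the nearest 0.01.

Initial temperature in Celsius: (-103 - 32) × 5/9 = -75.0000°C.
The 66.2°R change is an interval, so only the factor 5/9 applies: -66.2 × 5/9 = -36.7778°C.
Final Celsius temperature: -75.0000 - 36.7778 = -111.7778°C.

-111.78°C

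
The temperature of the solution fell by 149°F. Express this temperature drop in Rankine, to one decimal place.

149.0°R

Fahrenheit and Rankine degrees are the same size, so the interval is unchanged: 149.0.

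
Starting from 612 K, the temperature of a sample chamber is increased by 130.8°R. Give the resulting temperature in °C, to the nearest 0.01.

411.52°C

Initial temperature in Celsius: 612 - 273.15 = 338.8500°C.
The 130.8°R change is an interval, so only the factor 5/9 applies: +130.8 × 5/9 = +72.6667°C.
Final Celsius temperature: 338.8500 + 72.6667 = 411.5167°C.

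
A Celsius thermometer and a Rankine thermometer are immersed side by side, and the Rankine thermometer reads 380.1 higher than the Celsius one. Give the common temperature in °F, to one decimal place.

Let x be the Celsius reading; then the Rankine reading is 1.8·x + 491.67.
(1.8·x + 491.67) - x = 380.1  ⇒  (0.8)·x = -111.57  ⇒  x = -139.4625°C.
In Fahrenheit: -139.4625 × 1.8 + 32 = -219.0°F.

-219.0°F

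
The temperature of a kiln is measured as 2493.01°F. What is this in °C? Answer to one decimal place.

In Celsius: (2493.01 - 32) × 5/9 = 1367.2278°C.

1367.2°C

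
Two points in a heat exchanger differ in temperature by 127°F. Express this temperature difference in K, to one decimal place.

70.6 K

Only the scale ratio 5/9 matters for a change in temperature.
127 × 5/9 = 70.6.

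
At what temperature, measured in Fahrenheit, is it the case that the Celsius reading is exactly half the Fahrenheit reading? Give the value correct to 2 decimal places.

320.00°F

Let F be the Fahrenheit reading. The Celsius reading is C = 5/9·F - 17.7778.
Require C = 0.5·F: 5/9·F - 17.7778 = 0.5·F.
(1/18)·F = 17.7778  ⇒  F = 320.00.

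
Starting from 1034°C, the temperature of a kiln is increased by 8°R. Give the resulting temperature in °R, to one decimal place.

The 8°R change is an interval, so only the factor 5/9 applies: +8 × 5/9 = +4.4444°C.
Final Celsius temperature: 1034.0000 + 4.4444 = 1038.4444°C.
In Rankine: 1038.4444 × 1.8 + 491.67 = 2360.9°R.

2360.9°R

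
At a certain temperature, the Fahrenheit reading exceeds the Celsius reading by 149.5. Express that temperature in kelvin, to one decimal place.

420.0 K

Let x be the Celsius reading; then the Fahrenheit reading is 1.8·x + 32.
(1.8·x + 32) - x = 149.5  ⇒  (0.8)·x = 117.5  ⇒  x = 146.8750°C.
In kelvin: 146.8750 + 273.15 = 420.0 K.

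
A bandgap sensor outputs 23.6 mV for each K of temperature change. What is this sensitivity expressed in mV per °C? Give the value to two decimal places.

23.60 mV per °C

Since only a temperature interval is involved, the additive offset between the scales drops out.
A change of 1°C is a change of 1 K, so per °C the value is 23.6 × 1 = 23.60.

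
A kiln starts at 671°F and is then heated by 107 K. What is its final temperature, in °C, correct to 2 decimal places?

462.00°C

Initial temperature in Celsius: (671 - 32) × 5/9 = 355.0000°C.
The 107 K change is an interval; Kelvin and Celsius degrees are the same size, so ΔC = +107°C.
Final Celsius temperature: 355.0000 + 107.0000 = 462.0000°C.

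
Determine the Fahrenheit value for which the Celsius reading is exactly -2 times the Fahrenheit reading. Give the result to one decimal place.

7.0°F

Let F be the Fahrenheit reading. The Celsius reading is C = 5/9·F - 17.7778.
Require C = -2·F: 5/9·F - 17.7778 = -2·F.
(23/9)·F = 17.7778  ⇒  F = 7.0.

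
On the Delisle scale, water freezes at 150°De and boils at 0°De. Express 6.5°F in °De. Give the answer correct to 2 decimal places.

171.25°De

First in Celsius: (6.5 - 32) × 5/9 = -14.1667°C.
Linearly onto the Delisle scale: 150 + (-14.1667 / 100) × (0 - 150) = 171.25°De.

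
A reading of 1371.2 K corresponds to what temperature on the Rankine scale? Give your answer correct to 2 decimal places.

In Celsius: 1371.2 - 273.15 = 1098.0500°C.
In Rankine: 1098.0500 × 1.8 + 491.67 = 2468.16°R.

2468.16°R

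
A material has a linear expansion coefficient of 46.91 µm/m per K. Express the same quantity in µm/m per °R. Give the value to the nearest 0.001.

26.061 µm/m per °R

The quantity depends on a temperature interval, so only the ratio of degree sizes applies; the offset between the scales is irrelevant.
A change of 1°R is a change of 5/9 K, so per °R the value is 46.91 × 5/9 = 26.061.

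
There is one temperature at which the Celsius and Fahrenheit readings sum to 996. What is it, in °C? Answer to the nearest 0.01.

344.29°C

Let C be the Celsius reading. The Fahrenheit reading is F = 1.8·C + 32.
Require C + F = 996: (2.8)·C + 32 = 996.
C = (996 - 32) / (2.8) = 344.29.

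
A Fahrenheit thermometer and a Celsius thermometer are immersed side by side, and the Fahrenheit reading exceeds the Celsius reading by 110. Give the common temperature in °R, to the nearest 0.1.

Let x be the Fahrenheit reading; then the Celsius reading is 5/9·x - 17.7778.
(5/9·x - 17.7778) - x = -110  ⇒  (-4/9)·x = -92.2222  ⇒  x = 207.5000°F.
In Celsius: (207.5 - 32) × 5/9 = 97.5000°C.
In Rankine: 97.5000 × 1.8 + 491.67 = 667.2°R.

667.2°R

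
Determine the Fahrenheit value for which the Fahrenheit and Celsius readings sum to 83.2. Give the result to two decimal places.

Let F be the Fahrenheit reading. The Celsius reading is C = 5/9·F - 17.7778.
Require F + C = 83.2: (14/9)·F - 17.7778 = 83.2.
F = (83.2 + 17.7778) / (14/9) = 64.91.

64.91°F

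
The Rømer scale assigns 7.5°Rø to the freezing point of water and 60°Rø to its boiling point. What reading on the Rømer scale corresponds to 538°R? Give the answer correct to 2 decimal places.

First in Celsius: (538 - 491.67) × 5/9 = 25.7389°C.
Linearly onto the Rømer scale: 7.5 + (25.7389 / 100) × (60 - 7.5) = 21.01°Rø.

21.01°Rø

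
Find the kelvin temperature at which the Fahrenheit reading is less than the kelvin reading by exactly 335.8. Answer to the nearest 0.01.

154.84 K

Let K be the kelvin reading. The Fahrenheit reading is F = 1.8·K - 459.67.
Require F - K = -335.8: (0.8)·K - 459.67 = -335.8.
K = (-335.8 + 459.67) / (0.8) = 154.84.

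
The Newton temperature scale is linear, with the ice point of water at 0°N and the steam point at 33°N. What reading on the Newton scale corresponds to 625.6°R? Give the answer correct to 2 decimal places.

First in Celsius: (625.6 - 491.67) × 5/9 = 74.4056°C.
Linearly onto the Newton scale: 0 + (74.4056 / 100) × (33 - 0) = 24.55°N.

24.55°N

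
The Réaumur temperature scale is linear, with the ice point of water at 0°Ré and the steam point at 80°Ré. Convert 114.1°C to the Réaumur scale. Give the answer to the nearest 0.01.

91.28°Ré

Linearly onto the Réaumur scale: 0 + (114.1000 / 100) × (80 - 0) = 91.28°Ré.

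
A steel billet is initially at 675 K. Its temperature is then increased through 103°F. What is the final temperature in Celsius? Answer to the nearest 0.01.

459.07°C

Initial temperature in Celsius: 675 - 273.15 = 401.8500°C.
The 103°F change is an interval, so only the factor 5/9 applies: +103 × 5/9 = +57.2222°C.
Final Celsius temperature: 401.8500 + 57.2222 = 459.0722°C.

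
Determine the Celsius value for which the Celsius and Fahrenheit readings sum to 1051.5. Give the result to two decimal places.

364.11°C

Let C be the Celsius reading. The Fahrenheit reading is F = 1.8·C + 32.
Require C + F = 1051.5: (2.8)·C + 32 = 1051.5.
C = (1051.5 - 32) / (2.8) = 364.11.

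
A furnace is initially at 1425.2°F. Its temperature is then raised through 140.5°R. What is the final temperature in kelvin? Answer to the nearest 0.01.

Initial temperature in Celsius: (1425.2 - 32) × 5/9 = 774.0000°C.
The 140.5°R change is an interval, so only the factor 5/9 applies: +140.5 × 5/9 = +78.0556°C.
Final Celsius temperature: 774.0000 + 78.0556 = 852.0556°C.
In kelvin: 852.0556 + 273.15 = 1125.21 K.

1125.21 K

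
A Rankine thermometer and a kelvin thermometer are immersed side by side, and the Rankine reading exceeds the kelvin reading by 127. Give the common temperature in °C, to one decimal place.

-114.4°C

Let x be the Rankine reading; then the kelvin reading is 5/9·x.
(5/9·x) - x = -127  ⇒  (-4/9)·x = -127  ⇒  x = 285.7500°R.
In Celsius: (285.75 - 491.67) × 5/9 = -114.4°C.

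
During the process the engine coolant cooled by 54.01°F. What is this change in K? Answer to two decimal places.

For a temperature interval the offset drops out; only the factor 5/9 applies.
54.01 × 5/9 = 30.01.

30.01 K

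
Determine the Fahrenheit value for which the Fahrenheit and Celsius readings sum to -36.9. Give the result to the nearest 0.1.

Let F be the Fahrenheit reading. The Celsius reading is C = 5/9·F - 17.7778.
Require F + C = -36.9: (14/9)·F - 17.7778 = -36.9.
F = (-36.9 + 17.7778) / (14/9) = -12.3.

-12.3°F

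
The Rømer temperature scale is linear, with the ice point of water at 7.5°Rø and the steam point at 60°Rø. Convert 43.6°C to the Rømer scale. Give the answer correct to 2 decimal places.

Linearly onto the Rømer scale: 7.5 + (43.6000 / 100) × (60 - 7.5) = 30.39°Rø.

30.39°Rø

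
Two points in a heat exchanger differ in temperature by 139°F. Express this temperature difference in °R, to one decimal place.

139.0°R

Fahrenheit and Rankine degrees are the same size, so the interval is unchanged: 139.0.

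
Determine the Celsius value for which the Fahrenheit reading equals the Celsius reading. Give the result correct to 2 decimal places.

Let C be the Celsius reading. The Fahrenheit reading is F = 1.8·C + 32.
Set F = C: 1.8·C + 32 = C.
(0.8)·C = -32  ⇒  C = -40.00.

-40.00°C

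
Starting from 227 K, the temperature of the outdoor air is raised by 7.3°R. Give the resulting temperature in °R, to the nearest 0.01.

Initial temperature in Celsius: 227 - 273.15 = -46.1500°C.
The 7.3°R change is an interval, so only the factor 5/9 applies: +7.3 × 5/9 = +4.0556°C.
Final Celsius temperature: -46.1500 + 4.0556 = -42.0944°C.
In Rankine: -42.0944 × 1.8 + 491.67 = 415.90°R.

415.90°R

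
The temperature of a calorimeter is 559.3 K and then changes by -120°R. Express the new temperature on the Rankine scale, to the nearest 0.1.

Initial temperature in Celsius: 559.3 - 273.15 = 286.1500°C.
The 120°R change is an interval, so only the factor 5/9 applies: -120 × 5/9 = -66.6667°C.
Final Celsius temperature: 286.1500 - 66.6667 = 219.4833°C.
In Rankine: 219.4833 × 1.8 + 491.67 = 886.7°R.

886.7°R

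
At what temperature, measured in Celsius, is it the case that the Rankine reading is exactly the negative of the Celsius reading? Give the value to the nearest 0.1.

Let C be the Celsius reading. The Rankine reading is R = 1.8·C + 491.67.
Require R = -1·C: 1.8·C + 491.67 = -1·C.
(2.8)·C = -491.67  ⇒  C = -175.6.

-175.6°C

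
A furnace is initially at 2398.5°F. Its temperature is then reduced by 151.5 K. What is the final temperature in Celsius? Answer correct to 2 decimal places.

Initial temperature in Celsius: (2398.5 - 32) × 5/9 = 1314.7222°C.
The 151.5 K change is an interval; Kelvin and Celsius degrees are the same size, so ΔC = -151.5°C.
Final Celsius temperature: 1314.7222 - 151.5000 = 1163.2222°C.

1163.22°C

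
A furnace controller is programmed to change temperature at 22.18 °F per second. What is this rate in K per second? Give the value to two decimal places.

The quantity depends on a temperature interval, so only the ratio of degree sizes applies; the offset between the scales is irrelevant.
A change of 1°F is a change of 5/9 K, so 22.18 × 5/9 = 12.32.

12.32 K/second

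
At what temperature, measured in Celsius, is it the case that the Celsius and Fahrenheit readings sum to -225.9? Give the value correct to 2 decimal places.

Let C be the Celsius reading. The Fahrenheit reading is F = 1.8·C + 32.
Require C + F = -225.9: (2.8)·C + 32 = -225.9.
C = (-225.9 - 32) / (2.8) = -92.11.

-92.11°C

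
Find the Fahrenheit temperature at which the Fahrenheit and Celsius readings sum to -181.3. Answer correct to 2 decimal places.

-105.12°F

Let F be the Fahrenheit reading. The Celsius reading is C = 5/9·F - 17.7778.
Require F + C = -181.3: (14/9)·F - 17.7778 = -181.3.
F = (-181.3 + 17.7778) / (14/9) = -105.12.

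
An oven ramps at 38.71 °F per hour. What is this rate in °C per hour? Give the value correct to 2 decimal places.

21.51 °C/hour

The quantity depends on a temperature interval, so only the ratio of degree sizes applies; the offset between the scales is irrelevant.
A change of 1°F is a change of 5/9°C, so 38.71 × 5/9 = 21.51.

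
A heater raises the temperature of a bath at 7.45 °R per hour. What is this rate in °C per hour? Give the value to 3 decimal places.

4.139 °C/hour

Since only a temperature interval is involved, the additive offset between the scales drops out.
A change of 1°R is a change of 5/9°C, so 7.45 × 5/9 = 4.139.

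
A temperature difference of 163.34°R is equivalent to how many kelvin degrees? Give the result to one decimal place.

90.7 K

An interval of 1°R corresponds to 5/9 K.
163.34 × 5/9 = 90.7.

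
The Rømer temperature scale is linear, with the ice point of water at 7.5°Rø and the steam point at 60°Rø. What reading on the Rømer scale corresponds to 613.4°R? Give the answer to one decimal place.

43.0°Rø

First in Celsius: (613.4 - 491.67) × 5/9 = 67.6278°C.
Linearly onto the Rømer scale: 7.5 + (67.6278 / 100) × (60 - 7.5) = 43.0°Rø.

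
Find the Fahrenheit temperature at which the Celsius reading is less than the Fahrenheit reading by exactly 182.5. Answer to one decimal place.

Let F be the Fahrenheit reading. The Celsius reading is C = 5/9·F - 17.7778.
Require C - F = -182.5: (-4/9)·F - 17.7778 = -182.5.
F = (-182.5 + 17.7778) / (-4/9) = 370.6.

370.6°F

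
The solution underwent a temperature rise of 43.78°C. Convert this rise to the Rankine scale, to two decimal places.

An interval of 1°C corresponds to 1.8°R.
43.78 × 1.8 = 78.80.

78.80°R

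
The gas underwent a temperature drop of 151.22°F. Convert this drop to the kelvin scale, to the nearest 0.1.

84.0 K

For a temperature interval the offset drops out; only the factor 5/9 applies.
151.22 × 5/9 = 84.0.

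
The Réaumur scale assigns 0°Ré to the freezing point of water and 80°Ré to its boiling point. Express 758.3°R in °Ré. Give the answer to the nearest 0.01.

First in Celsius: (758.3 - 491.67) × 5/9 = 148.1278°C.
Linearly onto the Réaumur scale: 0 + (148.1278 / 100) × (80 - 0) = 118.50°Ré.

118.50°Ré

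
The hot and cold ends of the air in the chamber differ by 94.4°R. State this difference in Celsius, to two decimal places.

An interval of 1°R corresponds to 5/9°C.
94.4 × 5/9 = 52.44.

52.44°C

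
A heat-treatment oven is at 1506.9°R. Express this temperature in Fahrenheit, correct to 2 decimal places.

1047.23°F

In Celsius: (1506.9 - 491.67) × 5/9 = 564.0167°C.
In Fahrenheit: 564.0167 × 1.8 + 32 = 1047.23°F.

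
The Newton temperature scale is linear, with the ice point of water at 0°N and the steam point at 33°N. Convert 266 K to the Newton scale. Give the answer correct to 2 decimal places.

-2.36°N

First in Celsius: 266 - 273.15 = -7.1500°C.
Linearly onto the Newton scale: 0 + (-7.1500 / 100) × (33 - 0) = -2.36°N.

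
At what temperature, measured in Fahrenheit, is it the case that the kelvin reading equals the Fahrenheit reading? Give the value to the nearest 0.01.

574.59°F

Let F be the Fahrenheit reading. The kelvin reading is K = 5/9·F + 255.372.
Set K = F: 5/9·F + 255.372 = F.
(-4/9)·F = -255.372  ⇒  F = 574.59.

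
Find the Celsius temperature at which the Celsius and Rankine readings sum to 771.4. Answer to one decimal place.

Let C be the Celsius reading. The Rankine reading is R = 1.8·C + 491.67.
Require C + R = 771.4: (2.8)·C + 491.67 = 771.4.
C = (771.4 - 491.67) / (2.8) = 99.9.

99.9°C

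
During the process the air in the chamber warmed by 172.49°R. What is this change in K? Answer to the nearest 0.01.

Only the scale ratio 5/9 matters for a change in temperature.
172.49 × 5/9 = 95.83.

95.83 K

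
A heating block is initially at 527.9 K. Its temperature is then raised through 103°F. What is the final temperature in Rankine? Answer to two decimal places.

1053.22°R

Initial temperature in Celsius: 527.9 - 273.15 = 254.7500°C.
The 103°F change is an interval, so only the factor 5/9 applies: +103 × 5/9 = +57.2222°C.
Final Celsius temperature: 254.7500 + 57.2222 = 311.9722°C.
In Rankine: 311.9722 × 1.8 + 491.67 = 1053.22°R.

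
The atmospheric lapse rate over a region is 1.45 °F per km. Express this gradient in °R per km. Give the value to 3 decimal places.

The quantity depends on a temperature interval, so only the ratio of degree sizes applies; the offset between the scales is irrelevant.
A change of 1°F is a change of 1°R, so 1.45 × 1 = 1.450.

1.450 °R/km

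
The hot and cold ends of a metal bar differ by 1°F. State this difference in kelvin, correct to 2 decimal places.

For a temperature interval the offset drops out; only the factor 5/9 applies.
1 × 5/9 = 0.56.

0.56 K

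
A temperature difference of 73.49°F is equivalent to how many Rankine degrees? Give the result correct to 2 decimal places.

Fahrenheit and Rankine degrees are the same size, so the interval is unchanged: 73.49.

73.49°R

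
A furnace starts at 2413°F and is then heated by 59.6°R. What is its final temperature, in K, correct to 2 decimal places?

Initial temperature in Celsius: (2413 - 32) × 5/9 = 1322.7778°C.
The 59.6°R change is an interval, so only the factor 5/9 applies: +59.6 × 5/9 = +33.1111°C.
Final Celsius temperature: 1322.7778 + 33.1111 = 1355.8889°C.
In kelvin: 1355.8889 + 273.15 = 1629.04 K.

1629.04 K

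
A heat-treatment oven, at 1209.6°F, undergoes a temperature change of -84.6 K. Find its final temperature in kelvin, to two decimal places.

Initial temperature in Celsius: (1209.6 - 32) × 5/9 = 654.2222°C.
The 84.6 K change is an interval; Kelvin and Celsius degrees are the same size, so ΔC = -84.6°C.
Final Celsius temperature: 654.2222 - 84.6000 = 569.6222°C.
In kelvin: 569.6222 + 273.15 = 842.77 K.

842.77 K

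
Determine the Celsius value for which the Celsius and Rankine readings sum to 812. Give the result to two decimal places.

Let C be the Celsius reading. The Rankine reading is R = 1.8·C + 491.67.
Require C + R = 812: (2.8)·C + 491.67 = 812.
C = (812 - 491.67) / (2.8) = 114.40.

114.40°C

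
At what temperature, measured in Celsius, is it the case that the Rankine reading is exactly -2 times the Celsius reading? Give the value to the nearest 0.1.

Let C be the Celsius reading. The Rankine reading is R = 1.8·C + 491.67.
Require R = -2·C: 1.8·C + 491.67 = -2·C.
(3.8)·C = -491.67  ⇒  C = -129.4.

-129.4°C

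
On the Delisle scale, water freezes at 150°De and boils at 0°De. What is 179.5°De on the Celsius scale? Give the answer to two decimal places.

-19.67°C

Linear interpolation between the fixed points: C = (179.5 - 150) × 100 / (0 - 150) = -19.6667°C.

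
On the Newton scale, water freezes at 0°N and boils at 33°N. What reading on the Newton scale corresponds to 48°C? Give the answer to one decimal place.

Linearly onto the Newton scale: 0 + (48.0000 / 100) × (33 - 0) = 15.8°N.

15.8°N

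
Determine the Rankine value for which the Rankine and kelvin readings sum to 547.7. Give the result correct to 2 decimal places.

Let R be the Rankine reading. The kelvin reading is K = 5/9·R.
Require R + K = 547.7: (14/9)·R = 547.7.
R = (547.7) / (14/9) = 352.09.

352.09°R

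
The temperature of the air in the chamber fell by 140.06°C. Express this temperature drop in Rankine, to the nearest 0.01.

For a temperature interval the offset drops out; only the factor 1.8 applies.
140.06 × 1.8 = 252.11.

252.11°R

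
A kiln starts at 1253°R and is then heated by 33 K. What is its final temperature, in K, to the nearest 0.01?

729.11 K

Initial temperature in Celsius: (1253 - 491.67) × 5/9 = 422.9611°C.
The 33 K change is an interval; Kelvin and Celsius degrees are the same size, so ΔC = +33°C.
Final Celsius temperature: 422.9611 + 33.0000 = 455.9611°C.
In kelvin: 455.9611 + 273.15 = 729.11 K.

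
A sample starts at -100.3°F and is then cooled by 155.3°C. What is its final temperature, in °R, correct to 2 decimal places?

Initial temperature in Celsius: (-100.3 - 32) × 5/9 = -73.5000°C.
Final Celsius temperature: -73.5000 - 155.3000 = -228.8000°C.
In Rankine: -228.8000 × 1.8 + 491.67 = 79.83°R.

79.83°R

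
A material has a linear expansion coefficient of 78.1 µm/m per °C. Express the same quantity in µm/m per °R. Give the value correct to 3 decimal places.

43.389 µm/m per °R

Since only a temperature interval is involved, the additive offset between the scales drops out.
A change of 1°R is a change of 5/9°C, so per °R the value is 78.1 × 5/9 = 43.389.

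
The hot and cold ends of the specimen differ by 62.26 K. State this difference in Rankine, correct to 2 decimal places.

112.07°R

For a temperature interval the offset drops out; only the factor 1.8 applies.
62.26 × 1.8 = 112.07.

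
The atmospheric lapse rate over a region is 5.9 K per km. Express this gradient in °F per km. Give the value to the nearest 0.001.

Since only a temperature interval is involved, the additive offset between the scales drops out.
A change of 1 K is a change of 1.8°F, so 5.9 × 1.8 = 10.620.

10.620 °F/km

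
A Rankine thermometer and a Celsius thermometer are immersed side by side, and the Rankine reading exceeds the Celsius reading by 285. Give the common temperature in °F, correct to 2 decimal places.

-433.01°F

Let x be the Rankine reading; then the Celsius reading is 5/9·x - 273.15.
(5/9·x - 273.15) - x = -285  ⇒  (-4/9)·x = -11.85  ⇒  x = 26.6625°R.
In Celsius: (26.6625 - 491.67) × 5/9 = -258.3375°C.
In Fahrenheit: -258.3375 × 1.8 + 32 = -433.01°F.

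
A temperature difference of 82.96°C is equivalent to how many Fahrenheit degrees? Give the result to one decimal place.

149.3°F

Only the scale ratio 1.8 matters for a change in temperature.
82.96 × 1.8 = 149.3.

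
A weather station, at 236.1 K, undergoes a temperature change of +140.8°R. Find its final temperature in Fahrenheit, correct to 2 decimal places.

Initial temperature in Celsius: 236.1 - 273.15 = -37.0500°C.
The 140.8°R change is an interval, so only the factor 5/9 applies: +140.8 × 5/9 = +78.2222°C.
Final Celsius temperature: -37.0500 + 78.2222 = 41.1722°C.
In Fahrenheit: 41.1722 × 1.8 + 32 = 106.11°F.

106.11°F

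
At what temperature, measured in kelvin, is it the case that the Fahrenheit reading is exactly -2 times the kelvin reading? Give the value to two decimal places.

120.97 K

Let K be the kelvin reading. The Fahrenheit reading is F = 1.8·K - 459.67.
Require F = -2·K: 1.8·K - 459.67 = -2·K.
(3.8)·K = 459.67  ⇒  K = 120.97.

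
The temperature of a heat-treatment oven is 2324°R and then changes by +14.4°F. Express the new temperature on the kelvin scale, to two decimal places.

Initial temperature in Celsius: (2324 - 491.67) × 5/9 = 1017.9611°C.
The 14.4°F change is an interval, so only the factor 5/9 applies: +14.4 × 5/9 = +8.0000°C.
Final Celsius temperature: 1017.9611 + 8.0000 = 1025.9611°C.
In kelvin: 1025.9611 + 273.15 = 1299.11 K.

1299.11 K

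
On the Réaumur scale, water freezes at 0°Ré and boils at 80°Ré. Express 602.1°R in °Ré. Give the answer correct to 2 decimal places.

First in Celsius: (602.1 - 491.67) × 5/9 = 61.3500°C.
Linearly onto the Réaumur scale: 0 + (61.3500 / 100) × (80 - 0) = 49.08°Ré.

49.08°Ré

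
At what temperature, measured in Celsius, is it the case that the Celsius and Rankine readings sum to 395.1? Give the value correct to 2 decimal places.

-34.49°C

Let C be the Celsius reading. The Rankine reading is R = 1.8·C + 491.67.
Require C + R = 395.1: (2.8)·C + 491.67 = 395.1.
C = (395.1 - 491.67) / (2.8) = -34.49.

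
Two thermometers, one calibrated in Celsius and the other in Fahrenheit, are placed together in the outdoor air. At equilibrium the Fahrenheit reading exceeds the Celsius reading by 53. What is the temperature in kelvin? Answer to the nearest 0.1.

Let x be the Celsius reading; then the Fahrenheit reading is 1.8·x + 32.
(1.8·x + 32) - x = 53  ⇒  (0.8)·x = 21  ⇒  x = 26.2500°C.
In kelvin: 26.2500 + 273.15 = 299.4 K.

299.4 K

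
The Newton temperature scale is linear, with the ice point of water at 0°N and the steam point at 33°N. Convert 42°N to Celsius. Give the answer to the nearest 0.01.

Linear interpolation between the fixed points: C = (42 - 0) × 100 / (33 - 0) = 127.2727°C.

127.27°C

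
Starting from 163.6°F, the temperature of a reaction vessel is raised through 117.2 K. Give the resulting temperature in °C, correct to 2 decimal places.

190.31°C

Initial temperature in Celsius: (163.6 - 32) × 5/9 = 73.1111°C.
The 117.2 K change is an interval; Kelvin and Celsius degrees are the same size, so ΔC = +117.2°C.
Final Celsius temperature: 73.1111 + 117.2000 = 190.3111°C.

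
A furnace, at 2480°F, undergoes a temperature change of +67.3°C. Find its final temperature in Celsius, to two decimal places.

Initial temperature in Celsius: (2480 - 32) × 5/9 = 1360.0000°C.
Final Celsius temperature: 1360.0000 + 67.3000 = 1427.3000°C.

1427.30°C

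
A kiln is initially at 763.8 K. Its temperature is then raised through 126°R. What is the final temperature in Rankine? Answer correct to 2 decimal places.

Initial temperature in Celsius: 763.8 - 273.15 = 490.6500°C.
The 126°R change is an interval, so only the factor 5/9 applies: +126 × 5/9 = +70.0000°C.
Final Celsius temperature: 490.6500 + 70.0000 = 560.6500°C.
In Rankine: 560.6500 × 1.8 + 491.67 = 1500.84°R.

1500.84°R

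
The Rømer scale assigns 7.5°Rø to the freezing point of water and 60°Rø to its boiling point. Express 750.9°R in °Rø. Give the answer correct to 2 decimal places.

83.11°Rø

First in Celsius: (750.9 - 491.67) × 5/9 = 144.0167°C.
Linearly onto the Rømer scale: 7.5 + (144.0167 / 100) × (60 - 7.5) = 83.11°Rø.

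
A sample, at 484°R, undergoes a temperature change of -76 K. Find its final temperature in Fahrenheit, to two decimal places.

-112.47°F

Initial temperature in Celsius: (484 - 491.67) × 5/9 = -4.2611°C.
The 76 K change is an interval; Kelvin and Celsius degrees are the same size, so ΔC = -76°C.
Final Celsius temperature: -4.2611 - 76.0000 = -80.2611°C.
In Fahrenheit: -80.2611 × 1.8 + 32 = -112.47°F.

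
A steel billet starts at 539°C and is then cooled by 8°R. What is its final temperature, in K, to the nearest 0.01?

The 8°R change is an interval, so only the factor 5/9 applies: -8 × 5/9 = -4.4444°C.
Final Celsius temperature: 539.0000 - 4.4444 = 534.5556°C.
In kelvin: 534.5556 + 273.15 = 807.71 K.

807.71 K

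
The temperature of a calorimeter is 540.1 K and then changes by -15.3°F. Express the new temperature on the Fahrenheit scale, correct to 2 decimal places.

Initial temperature in Celsius: 540.1 - 273.15 = 266.9500°C.
The 15.3°F change is an interval, so only the factor 5/9 applies: -15.3 × 5/9 = -8.5000°C.
Final Celsius temperature: 266.9500 - 8.5000 = 258.4500°C.
In Fahrenheit: 258.4500 × 1.8 + 32 = 497.21°F.

497.21°F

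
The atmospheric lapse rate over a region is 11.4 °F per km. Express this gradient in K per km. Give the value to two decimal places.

6.33 K/km

The quantity depends on a temperature interval, so only the ratio of degree sizes applies; the offset between the scales is irrelevant.
A change of 1°F is a change of 5/9 K, so 11.4 × 5/9 = 6.33.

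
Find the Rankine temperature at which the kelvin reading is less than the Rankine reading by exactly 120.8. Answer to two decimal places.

Let R be the Rankine reading. The kelvin reading is K = 5/9·R.
Require K - R = -120.8: (-4/9)·R = -120.8.
R = (-120.8) / (-4/9) = 271.80.

271.80°R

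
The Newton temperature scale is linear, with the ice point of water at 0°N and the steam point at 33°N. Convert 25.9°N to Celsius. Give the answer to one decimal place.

Linear interpolation between the fixed points: C = (25.9 - 0) × 100 / (33 - 0) = 78.4848°C.

78.5°C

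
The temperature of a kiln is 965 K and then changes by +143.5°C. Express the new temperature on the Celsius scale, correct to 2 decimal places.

835.35°C

Initial temperature in Celsius: 965 - 273.15 = 691.8500°C.
Final Celsius temperature: 691.8500 + 143.5000 = 835.3500°C.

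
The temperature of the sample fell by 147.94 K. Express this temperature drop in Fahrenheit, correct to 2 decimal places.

For a temperature interval the offset drops out; only the factor 1.8 applies.
147.94 × 1.8 = 266.29.

266.29°F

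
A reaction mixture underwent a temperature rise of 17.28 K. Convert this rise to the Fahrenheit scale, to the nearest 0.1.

For a temperature interval the offset drops out; only the factor 1.8 applies.
17.28 × 1.8 = 31.1.

31.1°F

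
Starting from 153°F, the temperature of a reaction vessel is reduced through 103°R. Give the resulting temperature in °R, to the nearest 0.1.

509.7°R

Initial temperature in Celsius: (153 - 32) × 5/9 = 67.2222°C.
The 103°R change is an interval, so only the factor 5/9 applies: -103 × 5/9 = -57.2222°C.
Final Celsius temperature: 67.2222 - 57.2222 = 10.0000°C.
In Rankine: 10.0000 × 1.8 + 491.67 = 509.7°R.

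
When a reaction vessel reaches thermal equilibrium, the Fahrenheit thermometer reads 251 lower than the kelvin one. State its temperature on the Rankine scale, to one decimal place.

469.5°R

Let x be the kelvin reading; then the Fahrenheit reading is 1.8·x - 459.67.
(1.8·x - 459.67) - x = -251  ⇒  (0.8)·x = 208.67  ⇒  x = 260.8375 K.
In Celsius: 260.8375 - 273.15 = -12.3125°C.
In Rankine: -12.3125 × 1.8 + 491.67 = 469.5°R.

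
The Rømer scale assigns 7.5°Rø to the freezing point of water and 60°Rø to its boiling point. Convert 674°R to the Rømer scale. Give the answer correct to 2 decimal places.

First in Celsius: (674 - 491.67) × 5/9 = 101.2944°C.
Linearly onto the Rømer scale: 7.5 + (101.2944 / 100) × (60 - 7.5) = 60.68°Rø.

60.68°Rø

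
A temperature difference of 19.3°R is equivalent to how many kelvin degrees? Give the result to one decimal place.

10.7 K

An interval of 1°R corresponds to 5/9 K.
19.3 × 5/9 = 10.7.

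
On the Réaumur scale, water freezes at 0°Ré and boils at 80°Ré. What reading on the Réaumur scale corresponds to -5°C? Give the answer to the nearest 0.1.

-4.0°Ré

Linearly onto the Réaumur scale: 0 + (-5.0000 / 100) × (80 - 0) = -4.0°Ré.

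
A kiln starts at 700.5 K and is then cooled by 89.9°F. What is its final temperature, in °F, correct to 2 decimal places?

711.33°F

Initial temperature in Celsius: 700.5 - 273.15 = 427.3500°C.
The 89.9°F change is an interval, so only the factor 5/9 applies: -89.9 × 5/9 = -49.9444°C.
Final Celsius temperature: 427.3500 - 49.9444 = 377.4056°C.
In Fahrenheit: 377.4056 × 1.8 + 32 = 711.33°F.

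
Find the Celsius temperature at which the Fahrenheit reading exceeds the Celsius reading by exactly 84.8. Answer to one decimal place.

Let C be the Celsius reading. The Fahrenheit reading is F = 1.8·C + 32.
Require F - C = 84.8: (0.8)·C + 32 = 84.8.
C = (84.8 - 32) / (0.8) = 66.0.

66.0°C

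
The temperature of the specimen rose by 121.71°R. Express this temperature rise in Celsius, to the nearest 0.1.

Only the scale ratio 5/9 matters for a change in temperature.
121.71 × 5/9 = 67.6.

67.6°C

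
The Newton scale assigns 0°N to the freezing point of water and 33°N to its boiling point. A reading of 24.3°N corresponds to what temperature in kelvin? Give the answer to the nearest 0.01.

346.79 K

Linear interpolation between the fixed points: C = (24.3 - 0) × 100 / (33 - 0) = 73.6364°C.
Then 73.6364 + 273.15 = 346.79 K.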